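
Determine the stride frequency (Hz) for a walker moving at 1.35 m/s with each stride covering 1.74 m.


f = v / stride_length
f = 1.35 / 1.74
f = 0.7759


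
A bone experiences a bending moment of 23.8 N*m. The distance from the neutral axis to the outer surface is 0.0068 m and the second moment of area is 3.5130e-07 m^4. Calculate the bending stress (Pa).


sigma = M * c / I
sigma = 23.8 * 0.0068 / 3.5130e-07
M * c = 0.1618
sigma = 460688.8699


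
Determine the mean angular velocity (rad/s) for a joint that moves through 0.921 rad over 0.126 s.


omega = delta_theta / delta_t
omega = 0.921 / 0.126
omega = 7.3095


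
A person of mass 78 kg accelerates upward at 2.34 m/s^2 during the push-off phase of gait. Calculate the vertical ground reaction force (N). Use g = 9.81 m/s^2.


GRF = m * (g + a)
GRF = 78 * (9.81 + 2.34)
GRF = 78 * 12.1500
GRF = 947.7000


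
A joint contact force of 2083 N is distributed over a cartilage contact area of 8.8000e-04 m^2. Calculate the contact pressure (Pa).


P = F / A
P = 2083 / 8.8000e-04
P = 2.3670e+06


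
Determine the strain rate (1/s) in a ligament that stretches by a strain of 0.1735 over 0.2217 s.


strain_rate = delta_strain / delta_t
strain_rate = 0.1735 / 0.2217
strain_rate = 0.7826


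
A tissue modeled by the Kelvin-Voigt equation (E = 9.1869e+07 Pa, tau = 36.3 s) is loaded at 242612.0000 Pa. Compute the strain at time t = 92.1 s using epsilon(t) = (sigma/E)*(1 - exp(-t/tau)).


epsilon(t) = (sigma/E) * (1 - exp(-t/tau))
sigma/E = 242612.0000 / 9.1869e+07 = 0.0026
exp(-t/tau) = exp(-92.1 / 36.3) = 0.0791
epsilon = 0.0026 * (1 - 0.0791)
epsilon = 0.0024


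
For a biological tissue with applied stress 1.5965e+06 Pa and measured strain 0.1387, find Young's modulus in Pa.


E = stress / strain
E = 1.5965e+06 / 0.1387
E = 1.1510e+07


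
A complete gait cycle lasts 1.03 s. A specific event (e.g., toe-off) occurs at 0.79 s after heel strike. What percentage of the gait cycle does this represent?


pct = (event_time / cycle_time) * 100
pct = (0.79 / 1.03) * 100
ratio = 0.7670
pct = 76.6990


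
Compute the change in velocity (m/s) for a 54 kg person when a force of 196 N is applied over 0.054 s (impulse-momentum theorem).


J = F * dt = 196 * 0.054 = 10.5840 N*s
delta_v = J / m
delta_v = 10.5840 / 54
delta_v = 0.1960


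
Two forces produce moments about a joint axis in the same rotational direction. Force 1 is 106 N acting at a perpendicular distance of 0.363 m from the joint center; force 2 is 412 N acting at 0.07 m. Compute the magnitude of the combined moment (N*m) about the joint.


M = F1 * d1 + F2 * d2
M = 106 * 0.363 + 412 * 0.07
M = 38.4780 + 28.8400
M = 67.3180


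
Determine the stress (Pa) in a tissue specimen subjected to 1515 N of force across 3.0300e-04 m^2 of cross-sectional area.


stress = F / A
stress = 1515 / 3.0300e-04
stress = 5.0000e+06


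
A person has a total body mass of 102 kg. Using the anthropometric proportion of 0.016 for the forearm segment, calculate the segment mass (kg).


m_segment = body_mass * fraction
m_segment = 102 * 0.016
m_segment = 1.6320


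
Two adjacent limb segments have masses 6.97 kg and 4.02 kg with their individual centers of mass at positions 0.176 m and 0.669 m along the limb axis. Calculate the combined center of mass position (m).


COM = (m1*x1 + m2*x2) / (m1 + m2)
COM = (6.97*0.176 + 4.02*0.669) / (6.97 + 4.02)
Numerator = 3.9161
Denominator = 10.9900
COM = 0.3563


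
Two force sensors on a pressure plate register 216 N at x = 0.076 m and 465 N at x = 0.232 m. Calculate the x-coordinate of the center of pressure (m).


COP_x = (F1*x1 + F2*x2) / (F1 + F2)
COP_x = (216*0.076 + 465*0.232) / (216 + 465)
Numerator = 124.2960
Denominator = 681
COP_x = 0.1825


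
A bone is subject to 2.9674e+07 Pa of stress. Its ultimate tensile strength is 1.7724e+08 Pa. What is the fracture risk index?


FRI = applied / ultimate
FRI = 2.9674e+07 / 1.7724e+08
FRI = 0.1674


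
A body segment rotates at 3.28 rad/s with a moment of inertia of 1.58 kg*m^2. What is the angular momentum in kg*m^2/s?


L = I * omega
L = 1.58 * 3.28
L = 5.1824


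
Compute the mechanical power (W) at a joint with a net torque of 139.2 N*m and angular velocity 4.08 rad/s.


P = M * omega
P = 139.2 * 4.08
P = 567.9360


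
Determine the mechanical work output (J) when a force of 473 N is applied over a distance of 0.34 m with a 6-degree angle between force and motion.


W = F * d * cos(theta)
theta = 6 deg = 0.1047 rad
cos(theta) = 0.9945
W = 473 * 0.34 * 0.9945
W = 159.9390


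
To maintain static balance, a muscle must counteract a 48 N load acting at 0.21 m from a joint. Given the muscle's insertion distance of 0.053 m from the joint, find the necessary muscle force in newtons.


F_muscle = W * d_load / d_muscle
F_muscle = 48 * 0.21 / 0.053
Numerator = 10.0800
F_muscle = 190.1887


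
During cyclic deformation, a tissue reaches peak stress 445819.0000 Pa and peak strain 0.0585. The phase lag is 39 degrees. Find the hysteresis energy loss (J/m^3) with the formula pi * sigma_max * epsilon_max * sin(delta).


E_loss = pi * sigma_max * epsilon_max * sin(delta)
delta = 39 deg = 0.6807 rad
sin(delta) = 0.6293
E_loss = pi * 445819.0000 * 0.0585 * 0.6293
E_loss = 51562.7553


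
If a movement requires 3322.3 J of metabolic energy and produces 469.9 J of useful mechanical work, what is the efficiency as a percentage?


eta = (W_mech / E_meta) * 100
eta = (469.9 / 3322.3) * 100
ratio = 0.1414
eta = 14.1438


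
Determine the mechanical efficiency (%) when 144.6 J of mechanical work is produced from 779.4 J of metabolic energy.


eta = (W_mech / E_meta) * 100
eta = (144.6 / 779.4) * 100
ratio = 0.1855
eta = 18.5527


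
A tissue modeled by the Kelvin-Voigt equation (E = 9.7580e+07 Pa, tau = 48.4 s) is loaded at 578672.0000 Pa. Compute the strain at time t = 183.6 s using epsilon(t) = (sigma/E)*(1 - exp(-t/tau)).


epsilon(t) = (sigma/E) * (1 - exp(-t/tau))
sigma/E = 578672.0000 / 9.7580e+07 = 0.0059
exp(-t/tau) = exp(-183.6 / 48.4) = 0.0225
epsilon = 0.0059 * (1 - 0.0225)
epsilon = 0.0058


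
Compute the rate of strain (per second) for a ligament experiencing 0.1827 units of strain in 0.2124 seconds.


strain_rate = delta_strain / delta_t
strain_rate = 0.1827 / 0.2124
strain_rate = 0.8602


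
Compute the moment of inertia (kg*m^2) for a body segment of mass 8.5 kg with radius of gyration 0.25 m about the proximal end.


I = m * k^2
I = 8.5 * 0.25^2
k^2 = 0.0625
I = 0.5312


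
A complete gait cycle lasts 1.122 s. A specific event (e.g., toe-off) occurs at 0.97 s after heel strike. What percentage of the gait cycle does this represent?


pct = (event_time / cycle_time) * 100
pct = (0.97 / 1.122) * 100
ratio = 0.8645
pct = 86.4528


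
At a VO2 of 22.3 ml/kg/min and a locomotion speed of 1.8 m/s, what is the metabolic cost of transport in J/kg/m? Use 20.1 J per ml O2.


Power per kg = VO2 * 20.1 / 60
Power per kg = 22.3 * 20.1 / 60 = 7.4705 W/kg
Cost = power_per_kg / speed
Cost = 7.4705 / 1.8
Cost = 4.1503


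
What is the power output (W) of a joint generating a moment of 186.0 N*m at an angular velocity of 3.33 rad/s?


P = M * omega
P = 186.0 * 3.33
P = 619.3800


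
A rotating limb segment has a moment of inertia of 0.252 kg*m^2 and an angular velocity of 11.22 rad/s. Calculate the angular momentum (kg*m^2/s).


L = I * omega
L = 0.252 * 11.22
L = 2.8274


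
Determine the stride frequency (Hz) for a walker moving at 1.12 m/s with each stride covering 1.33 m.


f = v / stride_length
f = 1.12 / 1.33
f = 0.8421


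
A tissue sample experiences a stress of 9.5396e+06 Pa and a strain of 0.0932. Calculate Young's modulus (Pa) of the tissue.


E = stress / strain
E = 9.5396e+06 / 0.0932
E = 1.0236e+08


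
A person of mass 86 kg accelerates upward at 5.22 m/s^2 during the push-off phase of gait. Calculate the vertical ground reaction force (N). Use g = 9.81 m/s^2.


GRF = m * (g + a)
GRF = 86 * (9.81 + 5.22)
GRF = 86 * 15.0300
GRF = 1292.5800


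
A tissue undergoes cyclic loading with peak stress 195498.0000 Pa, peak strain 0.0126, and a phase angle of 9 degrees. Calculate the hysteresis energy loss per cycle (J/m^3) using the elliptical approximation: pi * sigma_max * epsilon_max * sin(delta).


E_loss = pi * sigma_max * epsilon_max * sin(delta)
delta = 9 deg = 0.1571 rad
sin(delta) = 0.1564
E_loss = pi * 195498.0000 * 0.0126 * 0.1564
E_loss = 1210.5847


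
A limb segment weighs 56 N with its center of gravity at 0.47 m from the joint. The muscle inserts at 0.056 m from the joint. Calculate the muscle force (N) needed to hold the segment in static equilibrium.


F_muscle = W * d_load / d_muscle
F_muscle = 56 * 0.47 / 0.056
Numerator = 26.3200
F_muscle = 470.0000


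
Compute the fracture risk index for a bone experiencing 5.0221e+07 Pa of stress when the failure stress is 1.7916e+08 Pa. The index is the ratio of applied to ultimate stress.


FRI = applied / ultimate
FRI = 5.0221e+07 / 1.7916e+08
FRI = 0.2803


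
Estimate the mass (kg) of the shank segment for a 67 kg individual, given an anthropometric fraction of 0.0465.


m_segment = body_mass * fraction
m_segment = 67 * 0.0465
m_segment = 3.1155


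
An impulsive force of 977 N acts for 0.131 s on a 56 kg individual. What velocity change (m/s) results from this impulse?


J = F * dt = 977 * 0.131 = 127.9870 N*s
delta_v = J / m
delta_v = 127.9870 / 56
delta_v = 2.2855


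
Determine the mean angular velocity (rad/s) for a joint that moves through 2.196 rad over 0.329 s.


omega = delta_theta / delta_t
omega = 2.196 / 0.329
omega = 6.6748


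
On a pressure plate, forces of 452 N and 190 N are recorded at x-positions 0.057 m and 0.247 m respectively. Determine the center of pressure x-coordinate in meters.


COP_x = (F1*x1 + F2*x2) / (F1 + F2)
COP_x = (452*0.057 + 190*0.247) / (452 + 190)
Numerator = 72.6940
Denominator = 642
COP_x = 0.1132


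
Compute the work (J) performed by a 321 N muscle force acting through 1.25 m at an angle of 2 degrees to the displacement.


W = F * d * cos(theta)
theta = 2 deg = 0.0349 rad
cos(theta) = 0.9994
W = 321 * 1.25 * 0.9994
W = 401.0056


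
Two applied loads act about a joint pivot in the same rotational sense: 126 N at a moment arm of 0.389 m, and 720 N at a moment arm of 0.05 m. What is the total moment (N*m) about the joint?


M = F1 * d1 + F2 * d2
M = 126 * 0.389 + 720 * 0.05
M = 49.0140 + 36.0000
M = 85.0140


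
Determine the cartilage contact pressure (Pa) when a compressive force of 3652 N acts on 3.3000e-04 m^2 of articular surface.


P = F / A
P = 3652 / 3.3000e-04
P = 1.1067e+07


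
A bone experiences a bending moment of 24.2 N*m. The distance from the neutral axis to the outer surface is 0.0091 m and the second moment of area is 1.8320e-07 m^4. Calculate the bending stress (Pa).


sigma = M * c / I
sigma = 24.2 * 0.0091 / 1.8320e-07
M * c = 0.2202
sigma = 1.2021e+06


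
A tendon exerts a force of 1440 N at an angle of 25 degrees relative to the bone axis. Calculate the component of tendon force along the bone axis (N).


F_eff = F_tendon * cos(theta)
theta = 25 deg = 0.4363 rad
cos(theta) = 0.9063
F_eff = 1440 * 0.9063
F_eff = 1305.0832


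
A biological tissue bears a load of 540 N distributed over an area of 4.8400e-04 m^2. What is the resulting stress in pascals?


stress = F / A
stress = 540 / 4.8400e-04
stress = 1.1157e+06


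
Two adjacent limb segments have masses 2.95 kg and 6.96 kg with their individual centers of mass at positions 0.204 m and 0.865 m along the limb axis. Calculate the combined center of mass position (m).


COM = (m1*x1 + m2*x2) / (m1 + m2)
COM = (2.95*0.204 + 6.96*0.865) / (2.95 + 6.96)
Numerator = 6.6222
Denominator = 9.9100
COM = 0.6682


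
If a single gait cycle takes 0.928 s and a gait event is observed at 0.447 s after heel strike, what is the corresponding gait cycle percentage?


pct = (event_time / cycle_time) * 100
pct = (0.447 / 0.928) * 100
ratio = 0.4817
pct = 48.1681


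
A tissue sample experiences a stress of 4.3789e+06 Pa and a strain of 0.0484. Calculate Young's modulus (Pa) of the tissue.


E = stress / strain
E = 4.3789e+06 / 0.0484
E = 9.0473e+07


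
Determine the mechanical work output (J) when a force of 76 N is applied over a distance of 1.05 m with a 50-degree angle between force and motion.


W = F * d * cos(theta)
theta = 50 deg = 0.8727 rad
cos(theta) = 0.6428
W = 76 * 1.05 * 0.6428
W = 51.2945


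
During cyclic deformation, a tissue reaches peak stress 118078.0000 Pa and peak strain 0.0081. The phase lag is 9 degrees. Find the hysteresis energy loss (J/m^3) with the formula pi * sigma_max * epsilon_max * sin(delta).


E_loss = pi * sigma_max * epsilon_max * sin(delta)
delta = 9 deg = 0.1571 rad
sin(delta) = 0.1564
E_loss = pi * 118078.0000 * 0.0081 * 0.1564
E_loss = 470.0416


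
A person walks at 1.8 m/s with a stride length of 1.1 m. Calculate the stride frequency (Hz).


f = v / stride_length
f = 1.8 / 1.1
f = 1.6364


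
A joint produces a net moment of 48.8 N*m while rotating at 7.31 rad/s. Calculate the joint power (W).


P = M * omega
P = 48.8 * 7.31
P = 356.7280


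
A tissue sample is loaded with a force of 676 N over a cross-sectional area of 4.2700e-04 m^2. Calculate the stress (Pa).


stress = F / A
stress = 676 / 4.2700e-04
stress = 1.5831e+06


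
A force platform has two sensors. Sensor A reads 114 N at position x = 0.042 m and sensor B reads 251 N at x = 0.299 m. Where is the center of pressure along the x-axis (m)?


COP_x = (F1*x1 + F2*x2) / (F1 + F2)
COP_x = (114*0.042 + 251*0.299) / (114 + 251)
Numerator = 79.8370
Denominator = 365
COP_x = 0.2187


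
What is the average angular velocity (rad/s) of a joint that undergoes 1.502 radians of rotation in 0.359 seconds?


omega = delta_theta / delta_t
omega = 1.502 / 0.359
omega = 4.1838


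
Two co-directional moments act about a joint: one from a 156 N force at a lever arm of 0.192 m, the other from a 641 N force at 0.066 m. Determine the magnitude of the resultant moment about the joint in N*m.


M = F1 * d1 + F2 * d2
M = 156 * 0.192 + 641 * 0.066
M = 29.9520 + 42.3060
M = 72.2580


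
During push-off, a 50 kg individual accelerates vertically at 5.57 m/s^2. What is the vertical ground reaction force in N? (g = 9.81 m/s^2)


GRF = m * (g + a)
GRF = 50 * (9.81 + 5.57)
GRF = 50 * 15.3800
GRF = 769.0000


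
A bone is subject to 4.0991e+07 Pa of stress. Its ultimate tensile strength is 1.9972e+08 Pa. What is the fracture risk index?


FRI = applied / ultimate
FRI = 4.0991e+07 / 1.9972e+08
FRI = 0.2052


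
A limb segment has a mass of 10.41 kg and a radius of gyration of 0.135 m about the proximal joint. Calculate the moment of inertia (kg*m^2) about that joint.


I = m * k^2
I = 10.41 * 0.135^2
k^2 = 0.0182
I = 0.1897


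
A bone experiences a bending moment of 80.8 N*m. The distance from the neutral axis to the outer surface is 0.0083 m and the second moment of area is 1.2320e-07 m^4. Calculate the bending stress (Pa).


sigma = M * c / I
sigma = 80.8 * 0.0083 / 1.2320e-07
M * c = 0.6706
sigma = 5.4435e+06


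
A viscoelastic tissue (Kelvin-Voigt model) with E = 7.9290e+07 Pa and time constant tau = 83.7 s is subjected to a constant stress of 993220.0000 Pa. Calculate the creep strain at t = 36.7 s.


epsilon(t) = (sigma/E) * (1 - exp(-t/tau))
sigma/E = 993220.0000 / 7.9290e+07 = 0.0125
exp(-t/tau) = exp(-36.7 / 83.7) = 0.6450
epsilon = 0.0125 * (1 - 0.6450)
epsilon = 0.0044


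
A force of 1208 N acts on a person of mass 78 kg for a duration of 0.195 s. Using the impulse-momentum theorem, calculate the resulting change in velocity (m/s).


J = F * dt = 1208 * 0.195 = 235.5600 N*s
delta_v = J / m
delta_v = 235.5600 / 78
delta_v = 3.0200


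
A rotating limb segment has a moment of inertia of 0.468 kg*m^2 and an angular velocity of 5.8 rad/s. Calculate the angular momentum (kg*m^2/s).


L = I * omega
L = 0.468 * 5.8
L = 2.7144


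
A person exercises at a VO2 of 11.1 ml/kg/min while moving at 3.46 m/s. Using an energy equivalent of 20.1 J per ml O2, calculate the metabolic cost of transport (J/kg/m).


Power per kg = VO2 * 20.1 / 60
Power per kg = 11.1 * 20.1 / 60 = 3.7185 W/kg
Cost = power_per_kg / speed
Cost = 3.7185 / 3.46
Cost = 1.0747


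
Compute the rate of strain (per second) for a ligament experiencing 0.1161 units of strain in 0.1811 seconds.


strain_rate = delta_strain / delta_t
strain_rate = 0.1161 / 0.1811
strain_rate = 0.6411


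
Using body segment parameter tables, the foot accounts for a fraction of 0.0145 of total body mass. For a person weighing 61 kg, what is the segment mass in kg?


m_segment = body_mass * fraction
m_segment = 61 * 0.0145
m_segment = 0.8845


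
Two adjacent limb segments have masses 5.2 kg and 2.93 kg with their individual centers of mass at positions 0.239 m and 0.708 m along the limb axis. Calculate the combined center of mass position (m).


COM = (m1*x1 + m2*x2) / (m1 + m2)
COM = (5.2*0.239 + 2.93*0.708) / (5.2 + 2.93)
Numerator = 3.3172
Denominator = 8.1300
COM = 0.4080


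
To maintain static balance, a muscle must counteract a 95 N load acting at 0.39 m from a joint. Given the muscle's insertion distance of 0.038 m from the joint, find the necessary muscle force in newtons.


F_muscle = W * d_load / d_muscle
F_muscle = 95 * 0.39 / 0.038
Numerator = 37.0500
F_muscle = 975.0000


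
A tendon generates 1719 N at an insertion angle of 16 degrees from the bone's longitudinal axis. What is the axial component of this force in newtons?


F_eff = F_tendon * cos(theta)
theta = 16 deg = 0.2793 rad
cos(theta) = 0.9613
F_eff = 1719 * 0.9613
F_eff = 1652.4089


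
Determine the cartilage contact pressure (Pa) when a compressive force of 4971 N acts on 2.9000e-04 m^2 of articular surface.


P = F / A
P = 4971 / 2.9000e-04
P = 1.7141e+07


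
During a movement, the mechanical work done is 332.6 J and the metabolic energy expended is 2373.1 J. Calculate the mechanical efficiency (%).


eta = (W_mech / E_meta) * 100
eta = (332.6 / 2373.1) * 100
ratio = 0.1402
eta = 14.0154


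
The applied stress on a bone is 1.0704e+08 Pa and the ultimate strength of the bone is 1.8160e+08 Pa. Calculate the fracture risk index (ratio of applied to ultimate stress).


FRI = applied / ultimate
FRI = 1.0704e+08 / 1.8160e+08
FRI = 0.5894


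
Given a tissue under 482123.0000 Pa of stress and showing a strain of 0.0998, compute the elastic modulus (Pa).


E = stress / strain
E = 482123.0000 / 0.0998
E = 4.8309e+06


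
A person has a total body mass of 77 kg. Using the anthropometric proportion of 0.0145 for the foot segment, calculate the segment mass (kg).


m_segment = body_mass * fraction
m_segment = 77 * 0.0145
m_segment = 1.1165


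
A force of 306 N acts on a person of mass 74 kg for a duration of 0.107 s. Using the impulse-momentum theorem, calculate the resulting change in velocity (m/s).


J = F * dt = 306 * 0.107 = 32.7420 N*s
delta_v = J / m
delta_v = 32.7420 / 74
delta_v = 0.4425


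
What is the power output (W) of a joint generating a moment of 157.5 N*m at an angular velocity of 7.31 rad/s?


P = M * omega
P = 157.5 * 7.31
P = 1151.3250


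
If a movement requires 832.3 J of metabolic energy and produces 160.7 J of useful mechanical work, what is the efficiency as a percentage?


eta = (W_mech / E_meta) * 100
eta = (160.7 / 832.3) * 100
ratio = 0.1931
eta = 19.3079


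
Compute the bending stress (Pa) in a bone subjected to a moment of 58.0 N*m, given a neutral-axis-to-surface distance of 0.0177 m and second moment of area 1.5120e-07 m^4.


sigma = M * c / I
sigma = 58.0 * 0.0177 / 1.5120e-07
M * c = 1.0266
sigma = 6.7897e+06


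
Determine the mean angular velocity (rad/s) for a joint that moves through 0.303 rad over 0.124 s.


omega = delta_theta / delta_t
omega = 0.303 / 0.124
omega = 2.4435


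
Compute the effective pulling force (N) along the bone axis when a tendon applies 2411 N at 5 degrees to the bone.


F_eff = F_tendon * cos(theta)
theta = 5 deg = 0.0873 rad
cos(theta) = 0.9962
F_eff = 2411 * 0.9962
F_eff = 2401.8254


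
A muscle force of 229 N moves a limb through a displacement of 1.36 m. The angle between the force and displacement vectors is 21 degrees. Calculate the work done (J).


W = F * d * cos(theta)
theta = 21 deg = 0.3665 rad
cos(theta) = 0.9336
W = 229 * 1.36 * 0.9336
W = 290.7543


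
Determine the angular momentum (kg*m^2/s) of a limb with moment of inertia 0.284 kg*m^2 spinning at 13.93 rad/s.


L = I * omega
L = 0.284 * 13.93
L = 3.9561


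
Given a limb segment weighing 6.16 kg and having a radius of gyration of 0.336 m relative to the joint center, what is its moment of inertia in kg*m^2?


I = m * k^2
I = 6.16 * 0.336^2
k^2 = 0.1129
I = 0.6954


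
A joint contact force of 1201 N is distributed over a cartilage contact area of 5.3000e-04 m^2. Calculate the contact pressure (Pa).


P = F / A
P = 1201 / 5.3000e-04
P = 2.2660e+06


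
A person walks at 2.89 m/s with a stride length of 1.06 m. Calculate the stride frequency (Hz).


f = v / stride_length
f = 2.89 / 1.06
f = 2.7264


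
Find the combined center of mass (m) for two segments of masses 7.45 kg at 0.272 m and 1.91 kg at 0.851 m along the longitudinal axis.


COM = (m1*x1 + m2*x2) / (m1 + m2)
COM = (7.45*0.272 + 1.91*0.851) / (7.45 + 1.91)
Numerator = 3.6518
Denominator = 9.3600
COM = 0.3902


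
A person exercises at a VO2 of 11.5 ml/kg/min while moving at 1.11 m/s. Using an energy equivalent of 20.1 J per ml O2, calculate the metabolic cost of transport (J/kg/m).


Power per kg = VO2 * 20.1 / 60
Power per kg = 11.5 * 20.1 / 60 = 3.8525 W/kg
Cost = power_per_kg / speed
Cost = 3.8525 / 1.11
Cost = 3.4707


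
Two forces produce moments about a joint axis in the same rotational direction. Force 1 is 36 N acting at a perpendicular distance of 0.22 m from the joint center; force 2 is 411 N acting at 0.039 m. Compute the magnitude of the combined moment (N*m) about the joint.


M = F1 * d1 + F2 * d2
M = 36 * 0.22 + 411 * 0.039
M = 7.9200 + 16.0290
M = 23.9490


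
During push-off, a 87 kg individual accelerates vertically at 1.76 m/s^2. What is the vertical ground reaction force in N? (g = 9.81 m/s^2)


GRF = m * (g + a)
GRF = 87 * (9.81 + 1.76)
GRF = 87 * 11.5700
GRF = 1006.5900


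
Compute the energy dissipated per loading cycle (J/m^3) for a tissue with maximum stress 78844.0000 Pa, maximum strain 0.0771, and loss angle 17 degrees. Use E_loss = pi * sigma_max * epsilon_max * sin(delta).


E_loss = pi * sigma_max * epsilon_max * sin(delta)
delta = 17 deg = 0.2967 rad
sin(delta) = 0.2924
E_loss = pi * 78844.0000 * 0.0771 * 0.2924
E_loss = 5583.5221


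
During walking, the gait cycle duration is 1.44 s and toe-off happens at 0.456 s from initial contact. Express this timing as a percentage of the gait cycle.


pct = (event_time / cycle_time) * 100
pct = (0.456 / 1.44) * 100
ratio = 0.3167
pct = 31.6667


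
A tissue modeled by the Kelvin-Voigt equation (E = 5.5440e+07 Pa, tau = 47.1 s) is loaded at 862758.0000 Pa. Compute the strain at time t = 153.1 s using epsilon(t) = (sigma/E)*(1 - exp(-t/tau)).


epsilon(t) = (sigma/E) * (1 - exp(-t/tau))
sigma/E = 862758.0000 / 5.5440e+07 = 0.0156
exp(-t/tau) = exp(-153.1 / 47.1) = 0.0388
epsilon = 0.0156 * (1 - 0.0388)
epsilon = 0.0150


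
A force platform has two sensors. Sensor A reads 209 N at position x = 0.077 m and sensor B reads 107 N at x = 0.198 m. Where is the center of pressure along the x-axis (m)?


COP_x = (F1*x1 + F2*x2) / (F1 + F2)
COP_x = (209*0.077 + 107*0.198) / (209 + 107)
Numerator = 37.2790
Denominator = 316
COP_x = 0.1180


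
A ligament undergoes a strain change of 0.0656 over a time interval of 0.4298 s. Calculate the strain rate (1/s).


strain_rate = delta_strain / delta_t
strain_rate = 0.0656 / 0.4298
strain_rate = 0.1526


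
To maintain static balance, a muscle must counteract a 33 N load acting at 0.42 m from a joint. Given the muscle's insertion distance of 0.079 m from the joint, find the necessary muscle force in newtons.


F_muscle = W * d_load / d_muscle
F_muscle = 33 * 0.42 / 0.079
Numerator = 13.8600
F_muscle = 175.4430


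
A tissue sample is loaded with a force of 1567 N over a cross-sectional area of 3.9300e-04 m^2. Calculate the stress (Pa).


stress = F / A
stress = 1567 / 3.9300e-04
stress = 3.9873e+06


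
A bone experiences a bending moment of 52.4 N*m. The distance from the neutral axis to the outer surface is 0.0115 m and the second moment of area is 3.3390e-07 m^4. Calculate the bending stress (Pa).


sigma = M * c / I
sigma = 52.4 * 0.0115 / 3.3390e-07
M * c = 0.6026
sigma = 1.8047e+06


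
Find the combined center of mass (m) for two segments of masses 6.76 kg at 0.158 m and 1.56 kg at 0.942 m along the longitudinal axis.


COM = (m1*x1 + m2*x2) / (m1 + m2)
COM = (6.76*0.158 + 1.56*0.942) / (6.76 + 1.56)
Numerator = 2.5376
Denominator = 8.3200
COM = 0.3050


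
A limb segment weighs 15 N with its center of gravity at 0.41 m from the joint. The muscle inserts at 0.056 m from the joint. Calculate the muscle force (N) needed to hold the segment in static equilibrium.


F_muscle = W * d_load / d_muscle
F_muscle = 15 * 0.41 / 0.056
Numerator = 6.1500
F_muscle = 109.8214


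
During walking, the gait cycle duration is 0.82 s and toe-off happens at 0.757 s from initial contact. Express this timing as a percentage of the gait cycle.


pct = (event_time / cycle_time) * 100
pct = (0.757 / 0.82) * 100
ratio = 0.9232
pct = 92.3171


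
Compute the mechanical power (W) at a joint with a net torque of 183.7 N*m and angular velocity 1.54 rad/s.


P = M * omega
P = 183.7 * 1.54
P = 282.8980


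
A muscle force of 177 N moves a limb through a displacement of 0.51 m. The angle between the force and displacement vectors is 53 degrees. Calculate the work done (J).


W = F * d * cos(theta)
theta = 53 deg = 0.9250 rad
cos(theta) = 0.6018
W = 177 * 0.51 * 0.6018
W = 54.3258


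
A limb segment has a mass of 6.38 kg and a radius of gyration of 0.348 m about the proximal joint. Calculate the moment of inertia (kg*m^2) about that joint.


I = m * k^2
I = 6.38 * 0.348^2
k^2 = 0.1211
I = 0.7726


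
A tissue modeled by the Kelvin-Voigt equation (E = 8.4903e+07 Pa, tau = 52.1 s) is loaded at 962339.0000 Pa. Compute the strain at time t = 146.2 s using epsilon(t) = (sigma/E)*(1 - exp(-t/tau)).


epsilon(t) = (sigma/E) * (1 - exp(-t/tau))
sigma/E = 962339.0000 / 8.4903e+07 = 0.0113
exp(-t/tau) = exp(-146.2 / 52.1) = 0.0604
epsilon = 0.0113 * (1 - 0.0604)
epsilon = 0.0106


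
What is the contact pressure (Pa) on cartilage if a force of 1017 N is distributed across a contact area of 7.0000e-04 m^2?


P = F / A
P = 1017 / 7.0000e-04
P = 1.4529e+06


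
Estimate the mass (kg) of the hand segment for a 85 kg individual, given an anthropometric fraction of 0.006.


m_segment = body_mass * fraction
m_segment = 85 * 0.006
m_segment = 0.5100


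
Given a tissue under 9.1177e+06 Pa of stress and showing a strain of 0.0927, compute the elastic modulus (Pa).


E = stress / strain
E = 9.1177e+06 / 0.0927
E = 9.8357e+07


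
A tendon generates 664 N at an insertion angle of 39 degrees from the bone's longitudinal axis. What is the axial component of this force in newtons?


F_eff = F_tendon * cos(theta)
theta = 39 deg = 0.6807 rad
cos(theta) = 0.7771
F_eff = 664 * 0.7771
F_eff = 516.0249


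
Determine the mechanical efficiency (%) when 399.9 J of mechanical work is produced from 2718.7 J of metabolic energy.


eta = (W_mech / E_meta) * 100
eta = (399.9 / 2718.7) * 100
ratio = 0.1471
eta = 14.7092


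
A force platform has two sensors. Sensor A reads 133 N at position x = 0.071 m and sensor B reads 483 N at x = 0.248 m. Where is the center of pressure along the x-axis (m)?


COP_x = (F1*x1 + F2*x2) / (F1 + F2)
COP_x = (133*0.071 + 483*0.248) / (133 + 483)
Numerator = 129.2270
Denominator = 616
COP_x = 0.2098


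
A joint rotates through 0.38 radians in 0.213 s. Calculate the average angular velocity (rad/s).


omega = delta_theta / delta_t
omega = 0.38 / 0.213
omega = 1.7840


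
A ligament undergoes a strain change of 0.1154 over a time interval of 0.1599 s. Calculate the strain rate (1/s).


strain_rate = delta_strain / delta_t
strain_rate = 0.1154 / 0.1599
strain_rate = 0.7217


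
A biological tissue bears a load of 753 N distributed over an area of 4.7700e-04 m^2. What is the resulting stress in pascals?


stress = F / A
stress = 753 / 4.7700e-04
stress = 1.5786e+06


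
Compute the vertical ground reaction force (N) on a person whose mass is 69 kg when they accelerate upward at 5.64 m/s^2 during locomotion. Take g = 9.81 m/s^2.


GRF = m * (g + a)
GRF = 69 * (9.81 + 5.64)
GRF = 69 * 15.4500
GRF = 1066.0500


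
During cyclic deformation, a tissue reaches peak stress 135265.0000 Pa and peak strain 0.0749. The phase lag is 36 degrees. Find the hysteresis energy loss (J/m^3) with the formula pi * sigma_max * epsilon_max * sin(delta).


E_loss = pi * sigma_max * epsilon_max * sin(delta)
delta = 36 deg = 0.6283 rad
sin(delta) = 0.5878
E_loss = pi * 135265.0000 * 0.0749 * 0.5878
E_loss = 18708.3641


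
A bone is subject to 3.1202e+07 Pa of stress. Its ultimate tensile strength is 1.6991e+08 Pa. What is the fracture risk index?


FRI = applied / ultimate
FRI = 3.1202e+07 / 1.6991e+08
FRI = 0.1836


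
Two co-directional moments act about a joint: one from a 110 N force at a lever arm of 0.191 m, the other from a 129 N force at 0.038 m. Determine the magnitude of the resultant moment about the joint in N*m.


M = F1 * d1 + F2 * d2
M = 110 * 0.191 + 129 * 0.038
M = 21.0100 + 4.9020
M = 25.9120


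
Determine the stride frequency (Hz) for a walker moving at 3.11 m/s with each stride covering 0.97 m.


f = v / stride_length
f = 3.11 / 0.97
f = 3.2062


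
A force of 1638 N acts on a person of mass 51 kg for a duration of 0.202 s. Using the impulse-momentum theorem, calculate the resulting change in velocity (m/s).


J = F * dt = 1638 * 0.202 = 330.8760 N*s
delta_v = J / m
delta_v = 330.8760 / 51
delta_v = 6.4878


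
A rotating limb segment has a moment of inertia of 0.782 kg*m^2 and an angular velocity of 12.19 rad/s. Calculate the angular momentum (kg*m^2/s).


L = I * omega
L = 0.782 * 12.19
L = 9.5326


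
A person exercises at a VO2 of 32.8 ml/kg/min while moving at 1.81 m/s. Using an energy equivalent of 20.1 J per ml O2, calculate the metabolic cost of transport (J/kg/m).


Power per kg = VO2 * 20.1 / 60
Power per kg = 32.8 * 20.1 / 60 = 10.9880 W/kg
Cost = power_per_kg / speed
Cost = 10.9880 / 1.81
Cost = 6.0707


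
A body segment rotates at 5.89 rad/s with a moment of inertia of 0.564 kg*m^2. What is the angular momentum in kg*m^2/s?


L = I * omega
L = 0.564 * 5.89
L = 3.3220


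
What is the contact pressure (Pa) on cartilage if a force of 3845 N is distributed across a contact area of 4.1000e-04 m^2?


P = F / A
P = 3845 / 4.1000e-04
P = 9.3780e+06


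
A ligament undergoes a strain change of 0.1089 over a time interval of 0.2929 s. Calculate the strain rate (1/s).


strain_rate = delta_strain / delta_t
strain_rate = 0.1089 / 0.2929
strain_rate = 0.3718


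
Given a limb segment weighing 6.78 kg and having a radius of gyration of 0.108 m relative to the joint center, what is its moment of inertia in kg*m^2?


I = m * k^2
I = 6.78 * 0.108^2
k^2 = 0.0117
I = 0.0791


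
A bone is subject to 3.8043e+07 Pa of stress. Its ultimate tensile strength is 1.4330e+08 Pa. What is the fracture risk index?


FRI = applied / ultimate
FRI = 3.8043e+07 / 1.4330e+08
FRI = 0.2655


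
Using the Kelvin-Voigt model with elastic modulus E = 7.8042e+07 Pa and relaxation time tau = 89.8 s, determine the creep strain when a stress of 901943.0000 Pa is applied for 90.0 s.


epsilon(t) = (sigma/E) * (1 - exp(-t/tau))
sigma/E = 901943.0000 / 7.8042e+07 = 0.0116
exp(-t/tau) = exp(-90.0 / 89.8) = 0.3671
epsilon = 0.0116 * (1 - 0.3671)
epsilon = 0.0073


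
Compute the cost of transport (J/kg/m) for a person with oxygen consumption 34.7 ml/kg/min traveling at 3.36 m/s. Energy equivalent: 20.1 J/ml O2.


Power per kg = VO2 * 20.1 / 60
Power per kg = 34.7 * 20.1 / 60 = 11.6245 W/kg
Cost = power_per_kg / speed
Cost = 11.6245 / 3.36
Cost = 3.4597


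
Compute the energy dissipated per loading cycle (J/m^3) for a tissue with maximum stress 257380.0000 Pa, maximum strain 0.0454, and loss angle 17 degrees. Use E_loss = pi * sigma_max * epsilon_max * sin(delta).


E_loss = pi * sigma_max * epsilon_max * sin(delta)
delta = 17 deg = 0.2967 rad
sin(delta) = 0.2924
E_loss = pi * 257380.0000 * 0.0454 * 0.2924
E_loss = 10732.8698


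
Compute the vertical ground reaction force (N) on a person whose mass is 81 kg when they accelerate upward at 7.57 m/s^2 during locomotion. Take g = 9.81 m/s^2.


GRF = m * (g + a)
GRF = 81 * (9.81 + 7.57)
GRF = 81 * 17.3800
GRF = 1407.7800


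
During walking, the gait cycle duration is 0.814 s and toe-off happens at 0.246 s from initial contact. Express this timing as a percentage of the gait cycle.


pct = (event_time / cycle_time) * 100
pct = (0.246 / 0.814) * 100
ratio = 0.3022
pct = 30.2211


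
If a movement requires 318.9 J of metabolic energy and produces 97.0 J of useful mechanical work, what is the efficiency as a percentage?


eta = (W_mech / E_meta) * 100
eta = (97.0 / 318.9) * 100
ratio = 0.3042
eta = 30.4171


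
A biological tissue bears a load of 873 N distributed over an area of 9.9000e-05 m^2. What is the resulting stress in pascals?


stress = F / A
stress = 873 / 9.9000e-05
stress = 8.8182e+06


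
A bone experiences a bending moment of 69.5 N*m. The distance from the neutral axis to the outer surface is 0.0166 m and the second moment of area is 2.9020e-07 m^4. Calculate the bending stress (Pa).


sigma = M * c / I
sigma = 69.5 * 0.0166 / 2.9020e-07
M * c = 1.1537
sigma = 3.9755e+06


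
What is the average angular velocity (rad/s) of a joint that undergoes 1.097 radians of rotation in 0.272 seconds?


omega = delta_theta / delta_t
omega = 1.097 / 0.272
omega = 4.0331


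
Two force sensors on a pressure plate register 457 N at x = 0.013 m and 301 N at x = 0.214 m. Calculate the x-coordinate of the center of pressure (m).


COP_x = (F1*x1 + F2*x2) / (F1 + F2)
COP_x = (457*0.013 + 301*0.214) / (457 + 301)
Numerator = 70.3550
Denominator = 758
COP_x = 0.0928


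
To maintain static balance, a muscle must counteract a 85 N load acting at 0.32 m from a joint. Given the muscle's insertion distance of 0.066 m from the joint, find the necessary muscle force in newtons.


F_muscle = W * d_load / d_muscle
F_muscle = 85 * 0.32 / 0.066
Numerator = 27.2000
F_muscle = 412.1212


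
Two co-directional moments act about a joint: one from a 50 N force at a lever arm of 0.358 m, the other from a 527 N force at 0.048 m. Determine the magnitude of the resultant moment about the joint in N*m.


M = F1 * d1 + F2 * d2
M = 50 * 0.358 + 527 * 0.048
M = 17.9000 + 25.2960
M = 43.1960


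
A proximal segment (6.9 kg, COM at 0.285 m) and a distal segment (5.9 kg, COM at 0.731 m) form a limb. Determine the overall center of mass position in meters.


COM = (m1*x1 + m2*x2) / (m1 + m2)
COM = (6.9*0.285 + 5.9*0.731) / (6.9 + 5.9)
Numerator = 6.2794
Denominator = 12.8000
COM = 0.4906


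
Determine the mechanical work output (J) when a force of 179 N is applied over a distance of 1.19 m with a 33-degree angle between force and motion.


W = F * d * cos(theta)
theta = 33 deg = 0.5760 rad
cos(theta) = 0.8387
W = 179 * 1.19 * 0.8387
W = 178.6452


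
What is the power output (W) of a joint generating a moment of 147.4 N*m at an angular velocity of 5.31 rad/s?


P = M * omega
P = 147.4 * 5.31
P = 782.6940


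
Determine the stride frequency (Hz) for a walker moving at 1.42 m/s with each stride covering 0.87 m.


f = v / stride_length
f = 1.42 / 0.87
f = 1.6322


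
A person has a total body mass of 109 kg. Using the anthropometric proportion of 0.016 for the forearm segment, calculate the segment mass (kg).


m_segment = body_mass * fraction
m_segment = 109 * 0.016
m_segment = 1.7440


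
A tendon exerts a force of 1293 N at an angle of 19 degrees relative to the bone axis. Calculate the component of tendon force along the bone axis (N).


F_eff = F_tendon * cos(theta)
theta = 19 deg = 0.3316 rad
cos(theta) = 0.9455
F_eff = 1293 * 0.9455
F_eff = 1222.5555


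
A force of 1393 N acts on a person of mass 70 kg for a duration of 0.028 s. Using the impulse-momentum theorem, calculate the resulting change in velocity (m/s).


J = F * dt = 1393 * 0.028 = 39.0040 N*s
delta_v = J / m
delta_v = 39.0040 / 70
delta_v = 0.5572


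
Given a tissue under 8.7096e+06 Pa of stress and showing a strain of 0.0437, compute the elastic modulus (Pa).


E = stress / strain
E = 8.7096e+06 / 0.0437
E = 1.9930e+08


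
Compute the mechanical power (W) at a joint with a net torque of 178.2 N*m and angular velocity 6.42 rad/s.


P = M * omega
P = 178.2 * 6.42
P = 1144.0440


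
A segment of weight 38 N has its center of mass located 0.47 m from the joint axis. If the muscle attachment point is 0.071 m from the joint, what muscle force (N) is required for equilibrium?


F_muscle = W * d_load / d_muscle
F_muscle = 38 * 0.47 / 0.071
Numerator = 17.8600
F_muscle = 251.5493


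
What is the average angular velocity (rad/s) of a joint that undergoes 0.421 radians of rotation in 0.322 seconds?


omega = delta_theta / delta_t
omega = 0.421 / 0.322
omega = 1.3075


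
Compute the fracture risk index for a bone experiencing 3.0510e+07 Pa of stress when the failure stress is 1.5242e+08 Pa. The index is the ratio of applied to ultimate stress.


FRI = applied / ultimate
FRI = 3.0510e+07 / 1.5242e+08
FRI = 0.2002


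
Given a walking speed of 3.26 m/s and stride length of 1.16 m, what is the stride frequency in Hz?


f = v / stride_length
f = 3.26 / 1.16
f = 2.8103


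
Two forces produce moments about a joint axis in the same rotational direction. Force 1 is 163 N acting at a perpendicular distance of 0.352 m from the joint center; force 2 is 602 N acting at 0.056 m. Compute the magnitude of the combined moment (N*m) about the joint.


M = F1 * d1 + F2 * d2
M = 163 * 0.352 + 602 * 0.056
M = 57.3760 + 33.7120
M = 91.0880


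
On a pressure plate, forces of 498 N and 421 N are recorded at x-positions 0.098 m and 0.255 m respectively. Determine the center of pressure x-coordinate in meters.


COP_x = (F1*x1 + F2*x2) / (F1 + F2)
COP_x = (498*0.098 + 421*0.255) / (498 + 421)
Numerator = 156.1590
Denominator = 919
COP_x = 0.1699


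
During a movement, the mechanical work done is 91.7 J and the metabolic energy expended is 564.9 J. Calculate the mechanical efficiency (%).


eta = (W_mech / E_meta) * 100
eta = (91.7 / 564.9) * 100
ratio = 0.1623
eta = 16.2330


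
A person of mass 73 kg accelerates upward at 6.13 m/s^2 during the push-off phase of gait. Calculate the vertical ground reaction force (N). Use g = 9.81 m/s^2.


GRF = m * (g + a)
GRF = 73 * (9.81 + 6.13)
GRF = 73 * 15.9400
GRF = 1163.6200


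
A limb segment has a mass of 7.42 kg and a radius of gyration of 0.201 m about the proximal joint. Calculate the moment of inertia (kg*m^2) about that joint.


I = m * k^2
I = 7.42 * 0.201^2
k^2 = 0.0404
I = 0.2998
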